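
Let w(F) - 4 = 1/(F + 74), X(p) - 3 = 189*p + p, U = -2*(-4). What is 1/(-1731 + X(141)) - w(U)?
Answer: -2061329/513771 ≈ -4.0122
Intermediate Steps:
U = 8
X(p) = 3 + 190*p (X(p) = 3 + (189*p + p) = 3 + 190*p)
w(F) = 4 + 1/(74 + F) (w(F) = 4 + 1/(F + 74) = 4 + 1/(74 + F))
1/(-1731 + X(141)) - w(U) = 1/(-1731 + (3 + 190*141)) - (297 + 4*8)/(74 + 8) = 1/(-1731 + (3 + 26790)) - (297 + 32)/82 = 1/(-1731 + 26793) - 329/82 = 1/25062 - 1*329/82 = 1/25062 - 329/82 = -2061329/513771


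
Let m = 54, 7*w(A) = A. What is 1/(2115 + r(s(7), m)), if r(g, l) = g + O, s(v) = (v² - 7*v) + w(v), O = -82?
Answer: 1/2034 ≈ 0.00049164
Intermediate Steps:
w(A) = A/7
s(v) = v² - 48*v/7 (s(v) = (v² - 7*v) + v/7 = v² - 48*v/7)
r(g, l) = -82 + g (r(g, l) = g - 82 = -82 + g)
1/(2115 + r(s(7), m)) = 1/(2115 + (-82 + (⅐)*7*(-48 + 7*7))) = 1/(2115 + (-82 + (⅐)*7*(-48 + 49))) = 1/(2115 + (-82 + (⅐)*7*1)) = 1/(2115 + (-82 + 1)) = 1/(2115 - 81) = 1/2034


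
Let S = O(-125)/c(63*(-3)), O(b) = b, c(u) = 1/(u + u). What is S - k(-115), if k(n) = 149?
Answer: 47101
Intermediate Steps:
c(u) = 1/(2*u)
S = 47250 (S = -125/(1/(2*((63*(-3))))) = -125/((½)/(-189)) = -125/((½)*(-1/189)) = -125/(-1/378) = -125*(-378) = 47250)
S - k(-115) = 47250 - 1*149 = 47250 - 149 = 47101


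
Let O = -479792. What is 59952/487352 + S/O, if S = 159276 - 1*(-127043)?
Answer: -13846705913/29228448848 ≈ -0.47374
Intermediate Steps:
S = 286319 (S = 159276 + 127043 = 286319)
59952/487352 + S/O = 59952/487352 + 286319/(-479792) = 59952*(1/487352) + 286319*(-1/479792) = 7494/60919 - 286319/479792 = -13846705913/29228448848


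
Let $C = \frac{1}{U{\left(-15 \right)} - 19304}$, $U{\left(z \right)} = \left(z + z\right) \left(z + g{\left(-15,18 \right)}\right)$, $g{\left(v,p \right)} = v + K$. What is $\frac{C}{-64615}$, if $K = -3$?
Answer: $\frac{1}{1183359110} \approx 8.4505 \cdot 10^{-10}$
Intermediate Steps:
$g{\left(v,p \right)} = -3 + v$ ($g{\left(v,p \right)} = v - 3 = -3 + v$)
$U{\left(z \right)} = 2 z \left(-18 + z\right)$ ($U{\left(z \right)} = \left(z + z\right) \left(z - 18\right) = 2 z \left(z - 18\right) = 2 z \left(-18 + z\right)$)
$C = - \frac{1}{18314}$ ($C = \frac{1}{2 \left(-15\right) \left(-18 - 15\right) - 19304} = \frac{1}{2 \left(-15\right) \left(-33\right) - 19304} = \frac{1}{990 - 19304} = \frac{1}{-18314} = - \frac{1}{18314} \approx -5.4603 \cdot 10^{-5}$)
$\frac{C}{-64615} = - \frac{1}{18314 \left(-64615\right)} = \left(- \frac{1}{18314}\right) \left(- \frac{1}{64615}\right) = \frac{1}{1183359110}$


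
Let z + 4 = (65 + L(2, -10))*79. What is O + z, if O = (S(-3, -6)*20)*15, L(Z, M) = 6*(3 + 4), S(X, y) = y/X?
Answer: 9049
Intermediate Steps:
L(Z, M) = 42 (L(Z, M) = 6*7 = 42)
O = 600 (O = (-6/(-3)*20)*15 = (-6*(-⅓)*20)*15 = (2*20)*15 = 40*15 = 600)
z = 8449 (z = -4 + (65 + 42)*79 = -4 + 107*79 = -4 + 8453 = 8449)
O + z = 600 + 8449 = 9049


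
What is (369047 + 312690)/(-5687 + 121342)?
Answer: 681737/115655 ≈ 5.8946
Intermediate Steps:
(369047 + 312690)/(-5687 + 121342) = 681737/115655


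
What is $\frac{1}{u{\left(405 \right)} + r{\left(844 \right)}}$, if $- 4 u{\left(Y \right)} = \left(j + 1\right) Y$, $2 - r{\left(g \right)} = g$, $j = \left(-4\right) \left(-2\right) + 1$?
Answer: $- \frac{2}{3709} \approx -0.00053923$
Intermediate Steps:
$j = 9$ ($j = 8 + 1 = 9$)
$r{\left(g \right)} = 2 - g$
$u{\left(Y \right)} = - \frac{5 Y}{2}$ ($u{\left(Y \right)} = - \frac{\left(9 + 1\right) Y}{4} = - \frac{10 Y}{4} = - \frac{5 Y}{2}$)
$\frac{1}{u{\left(405 \right)} + r{\left(844 \right)}} = \frac{1}{\left(- \frac{5}{2}\right) 405 + \left(2 - 844\right)} = \frac{1}{- \frac{2025}{2} + \left(2 - 844\right)} = \frac{1}{- \frac{2025}{2} - 842} = \frac{1}{- \frac{3709}{2}} = - \frac{2}{3709}$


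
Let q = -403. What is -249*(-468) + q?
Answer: 116129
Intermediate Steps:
-249*(-468) + q = -249*(-468) - 403 = 116532 - 403 = 116129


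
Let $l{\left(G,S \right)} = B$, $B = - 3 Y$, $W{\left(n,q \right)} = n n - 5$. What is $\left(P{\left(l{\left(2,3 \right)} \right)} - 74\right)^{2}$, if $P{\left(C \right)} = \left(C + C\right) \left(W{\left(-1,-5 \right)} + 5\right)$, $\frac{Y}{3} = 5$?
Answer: $26896$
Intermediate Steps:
$Y = 15$ ($Y = 3 \cdot 5 = 15$)
$W{\left(n,q \right)} = -5 + n^{2}$ ($W{\left(n,q \right)} = n^{2} - 5 = -5 + n^{2}$)
$B = -45$ ($B = \left(-3\right) 15 = -45$)
$l{\left(G,S \right)} = -45$
$P{\left(C \right)} = 2 C$ ($P{\left(C \right)} = \left(C + C\right) \left(\left(-5 + \left(-1\right)^{2}\right) + 5\right) = 2 C \left(\left(-5 + 1\right) + 5\right) = 2 C \left(-4 + 5\right) = 2 C 1 = 2 C$)
$\left(P{\left(l{\left(2,3 \right)} \right)} - 74\right)^{2} = \left(2 \left(-45\right) - 74\right)^{2} = \left(-90 - 74\right)^{2} = \left(-164\right)^{2} = 26896$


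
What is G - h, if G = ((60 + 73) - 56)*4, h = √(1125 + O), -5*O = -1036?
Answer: 308 - √33305/5 ≈ 271.50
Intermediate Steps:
O = 1036/5 (O = -⅕*(-1036) = 1036/5 ≈ 207.20)
h = √33305/5 (h = √(1125 + 1036/5) = √(6661/5) = √33305/5 ≈ 36.499)
G = 308 (G = (133 - 56)*4 = 77*4 = 308)
G - h = 308 - √33305/5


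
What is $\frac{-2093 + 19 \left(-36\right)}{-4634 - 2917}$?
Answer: $\frac{2777}{7551} \approx 0.36777$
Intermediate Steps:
$\frac{-2093 + 19 \left(-36\right)}{-4634 - 2917} = \frac{-2093 - 684}{-7551} = \left(-2777\right) \left(- \frac{1}{7551}\right) = \frac{2777}{7551}$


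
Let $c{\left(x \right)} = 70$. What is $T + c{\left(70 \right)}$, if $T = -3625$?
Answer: $-3555$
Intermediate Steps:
$T + c{\left(70 \right)} = -3625 + 70 = -3555$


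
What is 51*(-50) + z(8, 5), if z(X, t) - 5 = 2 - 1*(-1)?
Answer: -2542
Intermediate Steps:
z(X, t) = 8 (z(X, t) = 5 + (2 - 1*(-1)) = 5 + (2 + 1) = 5 + 3 = 8)
51*(-50) + z(8, 5) = 51*(-50) + 8 = -2550 + 8 = -2542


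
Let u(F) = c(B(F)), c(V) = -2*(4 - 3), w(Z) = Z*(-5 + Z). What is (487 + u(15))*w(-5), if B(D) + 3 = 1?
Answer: 24250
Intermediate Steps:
B(D) = -2 (B(D) = -3 + 1 = -2)
c(V) = -2 (c(V) = -2*1 = -2)
u(F) = -2
(487 + u(15))*w(-5) = (487 - 2)*(-5*(-5 - 5)) = 485*(-5*(-10)) = 485*50 = 24250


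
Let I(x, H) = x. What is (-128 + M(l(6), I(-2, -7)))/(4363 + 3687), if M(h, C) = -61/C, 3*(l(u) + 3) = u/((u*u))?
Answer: -39/3220 ≈ -0.012112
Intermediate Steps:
l(u) = -3 + 1/(3*u) (l(u) = -3 + (u/((u*u)))/3 = -3 + (u/(u**2))/3 = -3 + (u/u**2)/3 = -3 + 1/(3*u))
(-128 + M(l(6), I(-2, -7)))/(4363 + 3687) = (-128 - 61/(-2))/(4363 + 3687) = (-128 - 61*(-1/2))/8050 = (-128 + 61/2)*(1/8050) = -195/2*1/8050 = -39/3220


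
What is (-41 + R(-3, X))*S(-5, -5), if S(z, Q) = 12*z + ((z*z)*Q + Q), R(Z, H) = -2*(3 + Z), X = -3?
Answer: 7790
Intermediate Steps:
R(Z, H) = -6 - 2*Z
S(z, Q) = Q + 12*z + Q*z**2 (S(z, Q) = 12*z + (z**2*Q + Q) = 12*z + (Q*z**2 + Q) = 12*z + (Q + Q*z**2) = Q + 12*z + Q*z**2)
(-41 + R(-3, X))*S(-5, -5) = (-41 + (-6 - 2*(-3)))*(-5 + 12*(-5) - 5*(-5)**2) = (-41 + (-6 + 6))*(-5 - 60 - 5*25) = (-41 + 0)*(-5 - 60 - 125) = -41*(-190) = 7790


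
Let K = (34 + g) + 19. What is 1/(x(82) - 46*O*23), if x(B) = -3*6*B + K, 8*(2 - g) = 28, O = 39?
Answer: -2/85373 ≈ -2.3427e-5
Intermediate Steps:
g = -3/2 (g = 2 - 1/8*28 = 2 - 7/2 = -3/2 ≈ -1.5000)
K = 103/2 (K = (34 - 3/2) + 19 = 65/2 + 19 = 103/2 ≈ 51.500)
x(B) = 103/2 - 18*B (x(B) = -3*6*B + 103/2 = -18*B + 103/2 = 103/2 - 18*B)
1/(x(82) - 46*O*23) = 1/((103/2 - 18*82) - 46*39*23) = 1/((103/2 - 1476) - 1794*23) = 1/(-2849/2 - 41262) = 1/(-85373/2) = -2/85373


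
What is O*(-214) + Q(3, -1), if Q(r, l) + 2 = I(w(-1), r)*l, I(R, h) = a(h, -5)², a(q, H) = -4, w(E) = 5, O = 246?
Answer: -52662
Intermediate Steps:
I(R, h) = 16 (I(R, h) = (-4)² = 16)
Q(r, l) = -2 + 16*l
O*(-214) + Q(3, -1) = 246*(-214) + (-2 + 16*(-1)) = -52644 + (-2 - 16) = -52644 - 18 = -52662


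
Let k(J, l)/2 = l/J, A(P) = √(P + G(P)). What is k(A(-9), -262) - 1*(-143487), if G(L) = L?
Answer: 143487 + 262*I*√2/3 ≈ 1.4349e+5 + 123.51*I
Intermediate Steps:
A(P) = √2*√P (A(P) = √(P + P) = √(2*P) = √2*√P)
k(J, l) = 2*l/J (k(J, l) = 2*(l/J) = 2*l/J)
k(A(-9), -262) - 1*(-143487) = 2*(-262)/(√2*√(-9)) - 1*(-143487) = 2*(-262)/(√2*(3*I)) + 143487 = 2*(-262)/(3*I*√2) + 143487 = 2*(-262)*(-I*√2/6) + 143487 = 262*I*√2/3 + 143487 = 143487 + 262*I*√2/3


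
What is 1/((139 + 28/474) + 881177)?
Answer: 237/208871906 ≈ 1.1347e-6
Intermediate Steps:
1/((139 + 28/474) + 881177) = 1/((139 + 28*(1/474)) + 881177) = 1/((139 + 14/237) + 881177) = 1/(32957/237 + 881177) = 1/(208871906/237) = 237/208871906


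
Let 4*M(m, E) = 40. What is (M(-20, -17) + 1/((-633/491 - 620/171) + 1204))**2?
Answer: 1013742433967668441/10135733691257161 ≈ 100.02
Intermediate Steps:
M(m, E) = 10 (M(m, E) = (1/4)*40 = 10)
(M(-20, -17) + 1/((-633/491 - 620/171) + 1204))**2 = (10 + 1/((-633/491 - 620/171) + 1204))**2 = (10 + 1/(-412663/83961 + 1204))**2 = (10 + 1/(100676381/83961))**2 = (10 + 83961/100676381)**2 = (1006847771/100676381)**2 = 1013742433967668441/10135733691257161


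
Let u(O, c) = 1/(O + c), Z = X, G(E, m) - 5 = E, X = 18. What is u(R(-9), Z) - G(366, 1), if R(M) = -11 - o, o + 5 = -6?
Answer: -6677/18 ≈ -370.94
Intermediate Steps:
o = -11 (o = -5 - 6 = -11)
G(E, m) = 5 + E
Z = 18
R(M) = 0 (R(M) = -11 - 1*(-11) = -11 + 11 = 0)
u(R(-9), Z) - G(366, 1) = 1/(0 + 18) - (5 + 366) = 1/18 - 1*371 = 1/18 - 371 = -6677/18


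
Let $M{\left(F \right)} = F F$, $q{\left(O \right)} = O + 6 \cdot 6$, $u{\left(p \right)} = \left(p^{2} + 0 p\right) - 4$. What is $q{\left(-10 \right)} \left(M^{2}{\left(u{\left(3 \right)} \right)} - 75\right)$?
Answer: $14300$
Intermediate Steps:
$u{\left(p \right)} = -4 + p^{2}$ ($u{\left(p \right)} = \left(p^{2} + 0\right) - 4 = p^{2} - 4 = -4 + p^{2}$)
$q{\left(O \right)} = 36 + O$ ($q{\left(O \right)} = O + 36 = 36 + O$)
$M{\left(F \right)} = F^{2}$
$q{\left(-10 \right)} \left(M^{2}{\left(u{\left(3 \right)} \right)} - 75\right) = \left(36 - 10\right) \left(\left(\left(-4 + 3^{2}\right)^{2}\right)^{2} - 75\right) = 26 \left(\left(\left(-4 + 9\right)^{2}\right)^{2} - 75\right) = 26 \left(\left(5^{2}\right)^{2} - 75\right) = 26 \left(25^{2} - 75\right) = 26 \left(625 - 75\right) = 26 \cdot 550 = 14300$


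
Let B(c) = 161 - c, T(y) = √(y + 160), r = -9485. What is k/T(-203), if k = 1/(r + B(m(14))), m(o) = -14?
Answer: I*√43/400330 ≈ 1.638e-5*I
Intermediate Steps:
T(y) = √(160 + y)
k = -1/9310 (k = 1/(-9485 + (161 - 1*(-14))) = 1/(-9485 + (161 + 14)) = 1/(-9485 + 175) = 1/(-9310) = -1/9310 ≈ -0.00010741)
k/T(-203) = -1/(9310*√(160 - 203)) = -(-I*√43/43)/9310 = -(-1)*I*√43/400330 = I*√43/400330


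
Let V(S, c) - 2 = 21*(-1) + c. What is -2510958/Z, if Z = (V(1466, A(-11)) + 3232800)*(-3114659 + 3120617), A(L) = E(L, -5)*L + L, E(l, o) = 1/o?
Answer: -2092465/16050713973 ≈ -0.00013037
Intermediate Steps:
A(L) = 4*L/5 (A(L) = L/(-5) + L = -L/5 + L = 4*L/5)
V(S, c) = -19 + c (V(S, c) = 2 + (21*(-1) + c) = 2 + (-21 + c) = -19 + c)
Z = 96304283838/5 (Z = ((-19 + (4/5)*(-11)) + 3232800)*(-3114659 + 3120617) = ((-19 - 44/5) + 3232800)*5958 = (-139/5 + 3232800)*5958 = (16163861/5)*5958 = 96304283838/5 ≈ 1.9261e+10)
-2510958/Z = -2510958/96304283838/5 = -2510958*5/96304283838 = -2092465/16050713973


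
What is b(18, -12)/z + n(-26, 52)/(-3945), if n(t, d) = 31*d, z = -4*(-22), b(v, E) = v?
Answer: -35423/173580 ≈ -0.20407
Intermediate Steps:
z = 88
b(18, -12)/z + n(-26, 52)/(-3945) = 18/88 + (31*52)/(-3945) = 18*(1/88) + 1612*(-1/3945) = 9/44 - 1612/3945 = -35423/173580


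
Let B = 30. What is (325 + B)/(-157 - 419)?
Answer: -355/576 ≈ -0.61632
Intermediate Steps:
(325 + B)/(-157 - 419) = (325 + 30)/(-157 - 419) = 355/(-576) = 355*(-1/576) = -355/576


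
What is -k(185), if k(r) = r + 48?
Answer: -233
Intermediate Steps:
k(r) = 48 + r
-k(185) = -(48 + 185) = -1*233 = -233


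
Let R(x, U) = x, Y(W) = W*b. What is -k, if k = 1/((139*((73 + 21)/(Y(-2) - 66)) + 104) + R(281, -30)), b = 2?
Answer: -35/6942 ≈ -0.0050418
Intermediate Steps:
Y(W) = 2*W (Y(W) = W*2 = 2*W)
k = 35/6942 (k = 1/((139*((73 + 21)/(2*(-2) - 66)) + 104) + 281) = 1/((139*(94/(-4 - 66)) + 104) + 281) = 1/((139*(94/(-70)) + 104) + 281) = 1/((139*(94*(-1/70)) + 104) + 281) = 1/((139*(-47/35) + 104) + 281) = 1/((-6533/35 + 104) + 281) = 1/(-2893/35 + 281) = 1/(6942/35) = 35/6942 ≈ 0.0050418)
-k = -1*35/6942 = -35/6942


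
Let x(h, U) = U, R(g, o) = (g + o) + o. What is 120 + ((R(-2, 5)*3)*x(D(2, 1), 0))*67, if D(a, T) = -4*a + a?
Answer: 120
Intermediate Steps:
D(a, T) = -3*a
R(g, o) = g + 2*o
120 + ((R(-2, 5)*3)*x(D(2, 1), 0))*67 = 120 + (((-2 + 2*5)*3)*0)*67 = 120 + (((-2 + 10)*3)*0)*67 = 120 + ((8*3)*0)*67 = 120 + (24*0)*67 = 120 + 0*67 = 120 + 0 = 120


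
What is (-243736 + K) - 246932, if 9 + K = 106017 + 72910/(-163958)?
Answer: -31534078595/81979 ≈ -3.8466e+5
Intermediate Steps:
K = 8690393377/81979 (K = -9 + (106017 + 72910/(-163958)) = -9 + (106017 + 72910*(-1/163958)) = -9 + (106017 - 36455/81979) = -9 + 8691131188/81979 = 8690393377/81979 ≈ 1.0601e+5)
(-243736 + K) - 246932 = (-243736 + 8690393377/81979) - 246932 = -11290840167/81979 - 246932 = -31534078595/81979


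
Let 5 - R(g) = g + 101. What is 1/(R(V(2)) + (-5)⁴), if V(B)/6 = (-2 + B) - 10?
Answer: 1/589 ≈ 0.0016978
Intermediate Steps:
V(B) = -72 + 6*B (V(B) = 6*((-2 + B) - 10) = 6*(-12 + B) = -72 + 6*B)
R(g) = -96 - g (R(g) = 5 - (g + 101) = 5 - (101 + g) = 5 + (-101 - g) = -96 - g)
1/(R(V(2)) + (-5)⁴) = 1/((-96 - (-72 + 6*2)) + (-5)⁴) = 1/((-96 - (-72 + 12)) + 625) = 1/((-96 - 1*(-60)) + 625) = 1/((-96 + 60) + 625) = 1/(-36 + 625) = 1/589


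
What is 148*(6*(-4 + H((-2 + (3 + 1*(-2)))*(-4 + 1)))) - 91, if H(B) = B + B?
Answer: 1685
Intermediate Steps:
H(B) = 2*B
148*(6*(-4 + H((-2 + (3 + 1*(-2)))*(-4 + 1)))) - 91 = 148*(6*(-4 + 2*((-2 + (3 + 1*(-2)))*(-4 + 1)))) - 91 = 148*(6*(-4 + 2*((-2 + (3 - 2))*(-3)))) - 91 = 148*(6*(-4 + 2*((-2 + 1)*(-3)))) - 91 = 148*(6*(-4 + 2*(-1*(-3)))) - 91 = 148*(6*(-4 + 2*3)) - 91 = 148*(6*(-4 + 6)) - 91 = 148*(6*2) - 91 = 148*12 - 91 = 1776 - 91 = 1685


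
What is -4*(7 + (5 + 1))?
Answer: -52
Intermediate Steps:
-4*(7 + (5 + 1)) = -4*(7 + 6) = -4*13 = -52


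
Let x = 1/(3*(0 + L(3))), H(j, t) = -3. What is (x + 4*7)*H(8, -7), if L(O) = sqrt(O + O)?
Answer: -84 - sqrt(6)/6 ≈ -84.408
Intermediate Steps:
L(O) = sqrt(2)*sqrt(O) (L(O) = sqrt(2*O) = sqrt(2)*sqrt(O))
x = sqrt(6)/18 (x = 1/(3*(0 + sqrt(2)*sqrt(3))) = 1/(3*(0 + sqrt(6))) = 1/(3*sqrt(6)) = sqrt(6)/18 ≈ 0.13608)
(x + 4*7)*H(8, -7) = (sqrt(6)/18 + 4*7)*(-3) = (sqrt(6)/18 + 28)*(-3) = (28 + sqrt(6)/18)*(-3) = -84 - sqrt(6)/6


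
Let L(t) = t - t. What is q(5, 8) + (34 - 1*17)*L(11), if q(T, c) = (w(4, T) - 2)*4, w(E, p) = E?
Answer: 8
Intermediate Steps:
L(t) = 0
q(T, c) = 8 (q(T, c) = (4 - 2)*4 = 2*4 = 8)
q(5, 8) + (34 - 1*17)*L(11) = 8 + (34 - 1*17)*0 = 8 + (34 - 17)*0 = 8 + 17*0 = 8 + 0 = 8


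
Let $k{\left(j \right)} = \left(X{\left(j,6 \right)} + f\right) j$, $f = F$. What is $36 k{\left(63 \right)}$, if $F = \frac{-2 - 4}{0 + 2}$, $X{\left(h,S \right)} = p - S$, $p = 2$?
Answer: $-15876$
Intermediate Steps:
$X{\left(h,S \right)} = 2 - S$
$F = -3$ ($F = - \frac{6}{2} = \left(-6\right) \frac{1}{2} = -3$)
$f = -3$
$k{\left(j \right)} = - 7 j$ ($k{\left(j \right)} = \left(\left(2 - 6\right) - 3\right) j = \left(-4 - 3\right) j = - 7 j$)
$36 k{\left(63 \right)} = 36 \left(\left(-7\right) 63\right) = 36 \left(-441\right) = -15876$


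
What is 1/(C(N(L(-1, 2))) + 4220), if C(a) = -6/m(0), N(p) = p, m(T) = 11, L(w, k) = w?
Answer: 11/46414 ≈ 0.00023700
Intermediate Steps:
C(a) = -6/11
1/(C(N(L(-1, 2))) + 4220) = 1/(-6/11 + 4220) = 1/(46414/11) = 11/46414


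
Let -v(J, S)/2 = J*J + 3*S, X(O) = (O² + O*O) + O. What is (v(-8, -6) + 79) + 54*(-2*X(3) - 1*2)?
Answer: -2389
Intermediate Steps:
X(O) = O + 2*O² (X(O) = (O² + O²) + O = 2*O² + O = O + 2*O²)
v(J, S) = -6*S - 2*J² (v(J, S) = -2*(J*J + 3*S) = -2*(J² + 3*S) = -6*S - 2*J²)
(v(-8, -6) + 79) + 54*(-2*X(3) - 1*2) = ((-6*(-6) - 2*(-8)²) + 79) + 54*(-6*(1 + 2*3) - 1*2) = ((36 - 2*64) + 79) + 54*(-6*(1 + 6) - 2) = ((36 - 128) + 79) + 54*(-6*7 - 2) = (-92 + 79) + 54*(-2*21 - 2) = -13 + 54*(-42 - 2) = -13 + 54*(-44) = -13 - 2376 = -2389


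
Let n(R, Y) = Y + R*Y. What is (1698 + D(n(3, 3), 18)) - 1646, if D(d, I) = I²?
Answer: 376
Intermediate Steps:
(1698 + D(n(3, 3), 18)) - 1646 = (1698 + 18²) - 1646 = (1698 + 324) - 1646 = 2022 - 1646 = 376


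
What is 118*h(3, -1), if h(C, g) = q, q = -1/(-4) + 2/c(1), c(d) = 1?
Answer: 531/2 ≈ 265.50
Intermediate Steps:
q = 9/4 (q = -1/(-4) + 2/1 = -1*(-1/4) + 2*1 = 1/4 + 2 = 9/4 ≈ 2.2500)
h(C, g) = 9/4
118*h(3, -1) = 118*(9/4) = 531/2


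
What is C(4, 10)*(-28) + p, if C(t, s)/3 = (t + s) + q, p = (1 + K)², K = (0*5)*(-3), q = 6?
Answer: -1679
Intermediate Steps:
K = 0 (K = 0*(-3) = 0)
p = 1 (p = (1 + 0)² = 1² = 1)
C(t, s) = 18 + 3*s + 3*t (C(t, s) = 3*((t + s) + 6) = 3*((s + t) + 6) = 3*(6 + s + t) = 18 + 3*s + 3*t)
C(4, 10)*(-28) + p = (18 + 3*10 + 3*4)*(-28) + 1 = (18 + 30 + 12)*(-28) + 1 = 60*(-28) + 1 = -1680 + 1 = -1679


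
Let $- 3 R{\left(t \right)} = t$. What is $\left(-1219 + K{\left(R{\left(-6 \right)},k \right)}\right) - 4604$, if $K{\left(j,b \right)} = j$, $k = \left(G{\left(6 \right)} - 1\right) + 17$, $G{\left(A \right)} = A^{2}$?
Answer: $-5821$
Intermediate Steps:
$R{\left(t \right)} = - \frac{t}{3}$
$k = 52$ ($k = \left(6^{2} - 1\right) + 17 = \left(36 - 1\right) + 17 = 35 + 17 = 52$)
$\left(-1219 + K{\left(R{\left(-6 \right)},k \right)}\right) - 4604 = \left(-1219 - -2\right) - 4604 = \left(-1219 + 2\right) - 4604 = -1217 - 4604 = -5821$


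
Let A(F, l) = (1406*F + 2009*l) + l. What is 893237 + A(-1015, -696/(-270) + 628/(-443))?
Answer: -706391485/1329 ≈ -5.3152e+5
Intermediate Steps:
A(F, l) = 1406*F + 2010*l
893237 + A(-1015, -696/(-270) + 628/(-443)) = 893237 + (1406*(-1015) + 2010*(-696/(-270) + 628/(-443))) = 893237 + (-1427090 + 2010*(-696*(-1/270) + 628*(-1/443))) = 893237 + (-1427090 + 2010*(116/45 - 628/443)) = 893237 + (-1427090 + 2010*(23128/19935)) = 893237 + (-1427090 + 3099152/1329) = 893237 - 1893503458/1329 = -706391485/1329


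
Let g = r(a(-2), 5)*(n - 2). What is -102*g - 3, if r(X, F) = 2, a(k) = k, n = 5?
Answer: -615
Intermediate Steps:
g = 6 (g = 2*(5 - 2) = 2*3 = 6)
-102*g - 3 = -102*6 - 3 = -612 - 3 = -615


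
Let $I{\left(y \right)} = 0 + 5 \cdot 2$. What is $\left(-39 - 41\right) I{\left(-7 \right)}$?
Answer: $-800$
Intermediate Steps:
$I{\left(y \right)} = 10$ ($I{\left(y \right)} = 0 + 10 = 10$)
$\left(-39 - 41\right) I{\left(-7 \right)} = \left(-39 - 41\right) 10 = \left(-80\right) 10 = -800$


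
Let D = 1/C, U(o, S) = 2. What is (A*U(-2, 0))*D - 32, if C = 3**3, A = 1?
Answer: -862/27 ≈ -31.926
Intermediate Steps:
C = 27
D = 1/27 ≈ 0.037037
(A*U(-2, 0))*D - 32 = (1*2)*(1/27) - 32 = 2*(1/27) - 32 = 2/27 - 32 = -862/27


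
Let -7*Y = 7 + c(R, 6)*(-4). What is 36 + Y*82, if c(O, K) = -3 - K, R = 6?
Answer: -3274/7 ≈ -467.71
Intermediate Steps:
Y = -43/7 (Y = -(7 + (-3 - 1*6)*(-4))/7 = -(7 + (-3 - 6)*(-4))/7 = -(7 - 9*(-4))/7 = -(7 + 36)/7 = -1/7*43 = -43/7 ≈ -6.1429)
36 + Y*82 = 36 - 43/7*82 = 36 - 3526/7 = -3274/7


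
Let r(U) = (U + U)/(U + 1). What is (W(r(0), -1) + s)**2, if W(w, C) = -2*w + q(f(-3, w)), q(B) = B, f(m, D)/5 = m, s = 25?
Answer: 100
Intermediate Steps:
f(m, D) = 5*m
r(U) = 2*U/(1 + U) (r(U) = (2*U)/(1 + U) = 2*U/(1 + U))
W(w, C) = -15 - 2*w (W(w, C) = -2*w + 5*(-3) = -2*w - 15 = -15 - 2*w)
(W(r(0), -1) + s)**2 = ((-15 - 4*0/(1 + 0)) + 25)**2 = ((-15 - 4*0/1) + 25)**2 = ((-15 - 4*0) + 25)**2 = ((-15 - 2*0) + 25)**2 = ((-15 + 0) + 25)**2 = (-15 + 25)**2 = 10**2 = 100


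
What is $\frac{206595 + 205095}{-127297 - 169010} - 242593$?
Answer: $- \frac{23960805247}{98769} \approx -2.4259 \cdot 10^{5}$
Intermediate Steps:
$\frac{206595 + 205095}{-127297 - 169010} - 242593 = \frac{411690}{-296307} - 242593 = 411690 \left(- \frac{1}{296307}\right) - 242593 = - \frac{137230}{98769} - 242593 = - \frac{23960805247}{98769}$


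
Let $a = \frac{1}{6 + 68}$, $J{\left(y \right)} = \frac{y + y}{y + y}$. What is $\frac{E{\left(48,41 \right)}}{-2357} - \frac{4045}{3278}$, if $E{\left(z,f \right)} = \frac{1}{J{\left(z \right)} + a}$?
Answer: $- \frac{715297447}{579468450} \approx -1.2344$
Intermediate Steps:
$J{\left(y \right)} = 1$ ($J{\left(y \right)} = \frac{2 y}{2 y} = 2 y \frac{1}{2 y} = 1$)
$a = \frac{1}{74} \approx 0.013514$
$E{\left(z,f \right)} = \frac{74}{75}$ ($E{\left(z,f \right)} = \frac{1}{1 + \frac{1}{74}} = \frac{1}{\frac{75}{74}} = \frac{74}{75}$)
$\frac{E{\left(48,41 \right)}}{-2357} - \frac{4045}{3278} = \frac{74}{75 \left(-2357\right)} - \frac{4045}{3278} = \frac{74}{75} \left(- \frac{1}{2357}\right) - \frac{4045}{3278} = - \frac{74}{176775} - \frac{4045}{3278} = - \frac{715297447}{579468450}$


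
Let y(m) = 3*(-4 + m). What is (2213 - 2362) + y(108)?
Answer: 163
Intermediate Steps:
y(m) = -12 + 3*m
(2213 - 2362) + y(108) = (2213 - 2362) + (-12 + 3*108) = -149 + (-12 + 324) = -149 + 312 = 163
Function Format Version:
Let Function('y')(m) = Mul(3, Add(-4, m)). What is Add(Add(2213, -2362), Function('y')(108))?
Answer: 163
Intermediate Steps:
Function('y')(m) = Add(-12, Mul(3, m))
Add(Add(2213, -2362), Function('y')(108)) = Add(Add(2213, -2362), Add(-12, Mul(3, 108))) = Add(-149, Add(-12, 324)) = Add(-149, 312) = 163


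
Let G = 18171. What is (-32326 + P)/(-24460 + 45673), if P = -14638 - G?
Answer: -65135/21213 ≈ -3.0705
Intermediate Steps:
P = -32809 (P = -14638 - 1*18171 = -14638 - 18171 = -32809)
(-32326 + P)/(-24460 + 45673) = (-32326 - 32809)/(-24460 + 45673) = -65135/21213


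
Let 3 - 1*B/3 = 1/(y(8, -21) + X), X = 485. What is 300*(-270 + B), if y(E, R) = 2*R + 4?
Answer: -11667000/149 ≈ -78302.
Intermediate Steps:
y(E, R) = 4 + 2*R
B = 1340/149 (B = 9 - 3/((4 + 2*(-21)) + 485) = 9 - 3/((4 - 42) + 485) = 9 - 3/(-38 + 485) = 9 - 3/447 = 9 - 3*1/447 = 9 - 1/149 = 1340/149 ≈ 8.9933)
300*(-270 + B) = 300*(-270 + 1340/149) = 300*(-38890/149) = -11667000/149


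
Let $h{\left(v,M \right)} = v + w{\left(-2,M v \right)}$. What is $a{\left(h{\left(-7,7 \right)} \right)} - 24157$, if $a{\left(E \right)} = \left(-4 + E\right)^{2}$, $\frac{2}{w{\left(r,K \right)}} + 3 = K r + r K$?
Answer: $- \frac{895325452}{37249} \approx -24036.0$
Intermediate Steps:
$w{\left(r,K \right)} = \frac{2}{-3 + 2 K r}$ ($w{\left(r,K \right)} = \frac{2}{-3 + \left(K r + r K\right)} = \frac{2}{-3 + \left(K r + K r\right)} = \frac{2}{-3 + 2 K r}$)
$h{\left(v,M \right)} = v + \frac{2}{-3 - 4 M v}$ ($h{\left(v,M \right)} = v + \frac{2}{-3 + 2 M v \left(-2\right)} = v + \frac{2}{-3 - 4 M v}$)
$a{\left(h{\left(-7,7 \right)} \right)} - 24157 = \left(-4 + \frac{-2 + 3 \left(-7\right) + 4 \cdot 7 \left(-7\right)^{2}}{3 + 4 \cdot 7 \left(-7\right)}\right)^{2} - 24157 = \left(-4 + \frac{-2 - 21 + 4 \cdot 7 \cdot 49}{3 - 196}\right)^{2} - 24157 = \left(-4 + \frac{-2 - 21 + 1372}{-193}\right)^{2} - 24157 = \left(-4 - \frac{1349}{193}\right)^{2} - 24157 = \left(- \frac{2121}{193}\right)^{2} - 24157 = \frac{4498641}{37249} - 24157 = - \frac{895325452}{37249}$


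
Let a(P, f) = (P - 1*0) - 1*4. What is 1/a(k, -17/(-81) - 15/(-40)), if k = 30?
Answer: 1/26 ≈ 0.038462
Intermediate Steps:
a(P, f) = -4 + P (a(P, f) = (P + 0) - 4 = P - 4 = -4 + P)
1/a(k, -17/(-81) - 15/(-40)) = 1/(-4 + 30) = 1/26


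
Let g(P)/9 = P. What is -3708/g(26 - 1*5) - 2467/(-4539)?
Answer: -202029/10591 ≈ -19.076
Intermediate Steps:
g(P) = 9*P
-3708/g(26 - 1*5) - 2467/(-4539) = -3708*1/(9*(26 - 1*5)) - 2467/(-4539) = -3708*1/(9*(26 - 5)) - 2467*(-1/4539) = -3708/(9*21) + 2467/4539 = -3708/189 + 2467/4539 = -3708*1/189 + 2467/4539 = -412/21 + 2467/4539 = -202029/10591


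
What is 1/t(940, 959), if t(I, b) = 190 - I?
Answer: -1/750 ≈ -0.0013333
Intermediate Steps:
1/t(940, 959) = 1/(190 - 1*940) = 1/(190 - 940) = 1/(-750) = -1/750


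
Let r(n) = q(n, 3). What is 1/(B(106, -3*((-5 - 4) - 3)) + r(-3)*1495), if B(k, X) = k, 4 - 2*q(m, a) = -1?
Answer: 2/7687 ≈ 0.00026018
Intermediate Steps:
q(m, a) = 5/2 (q(m, a) = 2 - 1/2*(-1) = 2 + 1/2 = 5/2)
r(n) = 5/2
1/(B(106, -3*((-5 - 4) - 3)) + r(-3)*1495) = 1/(106 + (5/2)*1495) = 1/(106 + 7475/2) = 1/(7687/2) = 2/7687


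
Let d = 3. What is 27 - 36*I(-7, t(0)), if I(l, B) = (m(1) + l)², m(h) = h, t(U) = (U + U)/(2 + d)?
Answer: -1269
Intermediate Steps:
t(U) = 2*U/5 (t(U) = (U + U)/(2 + 3) = (2*U)/5 = (2*U)*(⅕) = 2*U/5)
I(l, B) = (1 + l)²
27 - 36*I(-7, t(0)) = 27 - 36*(1 - 7)² = 27 - 36*(-6)² = 27 - 36*36 = 27 - 1296 = -1269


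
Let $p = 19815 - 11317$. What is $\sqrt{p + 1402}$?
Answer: $30 \sqrt{11} \approx 99.499$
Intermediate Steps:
$p = 8498$
$\sqrt{p + 1402} = \sqrt{8498 + 1402} = \sqrt{9900} = 30 \sqrt{11}$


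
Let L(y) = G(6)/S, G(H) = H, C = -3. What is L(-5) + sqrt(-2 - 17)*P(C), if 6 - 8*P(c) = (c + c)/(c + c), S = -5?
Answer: -6/5 + 5*I*sqrt(19)/8 ≈ -1.2 + 2.7243*I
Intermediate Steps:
P(c) = 5/8 (P(c) = 3/4 - (c + c)/(8*(c + c)) = 3/4 - 2*c/(8*(2*c)) = 3/4 - 2*c*1/(2*c)/8 = 3/4 - 1/8*1 = 3/4 - 1/8 = 5/8)
L(y) = -6/5 (L(y) = 6/(-5) = 6*(-1/5) = -6/5)
L(-5) + sqrt(-2 - 17)*P(C) = -6/5 + sqrt(-2 - 17)*(5/8) = -6/5 + sqrt(-19)*(5/8) = -6/5 + (I*sqrt(19))*(5/8) = -6/5 + 5*I*sqrt(19)/8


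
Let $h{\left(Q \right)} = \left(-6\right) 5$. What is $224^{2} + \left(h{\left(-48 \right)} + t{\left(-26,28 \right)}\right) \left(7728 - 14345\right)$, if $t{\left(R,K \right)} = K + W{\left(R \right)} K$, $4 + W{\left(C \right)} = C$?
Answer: $5621690$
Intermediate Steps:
$W{\left(C \right)} = -4 + C$
$t{\left(R,K \right)} = K + K \left(-4 + R\right)$ ($t{\left(R,K \right)} = K + \left(-4 + R\right) K = K + K \left(-4 + R\right)$)
$h{\left(Q \right)} = -30$
$224^{2} + \left(h{\left(-48 \right)} + t{\left(-26,28 \right)}\right) \left(7728 - 14345\right) = 224^{2} + \left(-30 + 28 \left(-3 - 26\right)\right) \left(7728 - 14345\right) = 50176 + \left(-30 + 28 \left(-29\right)\right) \left(-6617\right) = 50176 + \left(-30 - 812\right) \left(-6617\right) = 50176 - -5571514 = 50176 + 5571514 = 5621690$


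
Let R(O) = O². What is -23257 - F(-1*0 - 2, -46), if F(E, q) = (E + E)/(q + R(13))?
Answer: -2860607/123 ≈ -23257.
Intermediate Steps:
F(E, q) = 2*E/(169 + q) (F(E, q) = (E + E)/(q + 13²) = (2*E)/(q + 169) = (2*E)/(169 + q) = 2*E/(169 + q))
-23257 - F(-1*0 - 2, -46) = -23257 - 2*(-1*0 - 2)/(169 - 46) = -23257 - 2*(0 - 2)/123 = -23257 - 2*(-2)/123 = -23257 - 1*(-4/123) = -23257 + 4/123 = -2860607/123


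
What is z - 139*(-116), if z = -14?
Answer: 16110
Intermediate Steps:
z - 139*(-116) = -14 - 139*(-116) = -14 + 16124 = 16110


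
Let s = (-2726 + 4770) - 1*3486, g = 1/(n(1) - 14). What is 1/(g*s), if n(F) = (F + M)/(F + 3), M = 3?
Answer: 13/1442 ≈ 0.0090153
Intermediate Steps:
n(F) = 1 (n(F) = (F + 3)/(F + 3) = (3 + F)/(3 + F) = 1)
g = -1/13 (g = 1/(1 - 14) = 1/(-13) = -1/13 ≈ -0.076923)
s = -1442 (s = 2044 - 3486 = -1442)
1/(g*s) = 1/(-1/13*(-1442)) = 1/(1442/13) = 13/1442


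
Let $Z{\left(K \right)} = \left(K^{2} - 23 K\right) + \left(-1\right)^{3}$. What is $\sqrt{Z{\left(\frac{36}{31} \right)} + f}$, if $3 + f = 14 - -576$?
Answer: $\frac{\sqrt{538774}}{31} \approx 23.678$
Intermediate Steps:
$Z{\left(K \right)} = -1 + K^{2} - 23 K$ ($Z{\left(K \right)} = \left(K^{2} - 23 K\right) - 1 = -1 + K^{2} - 23 K$)
$f = 587$ ($f = -3 + \left(14 - -576\right) = -3 + \left(14 + 576\right) = -3 + 590 = 587$)
$\sqrt{Z{\left(\frac{36}{31} \right)} + f} = \sqrt{\left(-1 + \left(\frac{36}{31}\right)^{2} - 23 \cdot \frac{36}{31}\right) + 587} = \sqrt{\left(-1 + \left(36 \cdot \frac{1}{31}\right)^{2} - 23 \cdot 36 \cdot \frac{1}{31}\right) + 587} = \sqrt{\left(-1 + \left(\frac{36}{31}\right)^{2} - \frac{828}{31}\right) + 587} = \sqrt{\left(-1 + \frac{1296}{961} - \frac{828}{31}\right) + 587} = \sqrt{- \frac{25333}{961} + 587} = \sqrt{\frac{538774}{961}} = \frac{\sqrt{538774}}{31}$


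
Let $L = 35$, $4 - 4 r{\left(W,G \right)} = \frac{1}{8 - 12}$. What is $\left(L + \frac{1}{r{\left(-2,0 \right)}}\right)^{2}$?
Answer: $\frac{373321}{289} \approx 1291.8$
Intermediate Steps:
$r{\left(W,G \right)} = \frac{17}{16}$ ($r{\left(W,G \right)} = 1 - \frac{1}{4 \left(8 - 12\right)} = 1 - \frac{1}{4 \left(-4\right)} = 1 - - \frac{1}{16} = 1 + \frac{1}{16} = \frac{17}{16}$)
$\left(L + \frac{1}{r{\left(-2,0 \right)}}\right)^{2} = \left(35 + \frac{1}{\frac{17}{16}}\right)^{2} = \left(35 + \frac{16}{17}\right)^{2} = \left(\frac{611}{17}\right)^{2} = \frac{373321}{289}$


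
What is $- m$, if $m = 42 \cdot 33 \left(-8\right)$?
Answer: $11088$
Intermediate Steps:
$m = -11088$ ($m = 1386 \left(-8\right) = -11088$)
$- m = \left(-1\right) \left(-11088\right) = 11088$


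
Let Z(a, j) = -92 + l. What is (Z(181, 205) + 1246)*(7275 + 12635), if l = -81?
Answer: 21363430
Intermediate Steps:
Z(a, j) = -173 (Z(a, j) = -92 - 81 = -173)
(Z(181, 205) + 1246)*(7275 + 12635) = (-173 + 1246)*(7275 + 12635) = 1073*19910 = 21363430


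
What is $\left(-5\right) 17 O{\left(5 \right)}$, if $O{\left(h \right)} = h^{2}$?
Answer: $-2125$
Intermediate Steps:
$\left(-5\right) 17 O{\left(5 \right)} = \left(-5\right) 17 \cdot 5^{2} = \left(-85\right) 25 = -2125$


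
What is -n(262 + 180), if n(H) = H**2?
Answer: -195364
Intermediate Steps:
-n(262 + 180) = -(262 + 180)**2 = -1*442**2 = -1*195364 = -195364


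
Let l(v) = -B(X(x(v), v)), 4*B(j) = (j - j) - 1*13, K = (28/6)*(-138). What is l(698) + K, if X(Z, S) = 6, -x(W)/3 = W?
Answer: -2563/4 ≈ -640.75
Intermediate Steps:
x(W) = -3*W
K = -644 (K = ((⅙)*28)*(-138) = (14/3)*(-138) = -644)
B(j) = -13/4 (B(j) = ((j - j) - 1*13)/4 = (0 - 13)/4 = (¼)*(-13) = -13/4)
l(v) = 13/4 (l(v) = -1*(-13/4) = 13/4)
l(698) + K = 13/4 - 644 = -2563/4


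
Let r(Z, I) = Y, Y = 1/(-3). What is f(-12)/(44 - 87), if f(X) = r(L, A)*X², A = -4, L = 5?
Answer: 48/43 ≈ 1.1163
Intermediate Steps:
Y = -⅓ (Y = 1*(-⅓) = -⅓ ≈ -0.33333)
r(Z, I) = -⅓
f(X) = -X²/3
f(-12)/(44 - 87) = (-⅓*(-12)²)/(44 - 87) = (-⅓*144)/(-43) = -1/43*(-48) = 48/43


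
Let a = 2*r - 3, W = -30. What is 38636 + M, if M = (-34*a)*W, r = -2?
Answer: 31496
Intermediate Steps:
a = -7 (a = 2*(-2) - 3 = -4 - 3 = -7)
M = -7140 (M = -34*(-7)*(-30) = 238*(-30) = -7140)
38636 + M = 38636 - 7140 = 31496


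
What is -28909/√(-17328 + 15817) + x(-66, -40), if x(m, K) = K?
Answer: -40 + 28909*I*√1511/1511 ≈ -40.0 + 743.71*I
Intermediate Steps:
-28909/√(-17328 + 15817) + x(-66, -40) = -28909/√(-17328 + 15817) - 40 = -28909*(-I*√1511/1511) - 40 = -(-28909)*I*√1511/1511 - 40 = 28909*I*√1511/1511 - 40 = -40 + 28909*I*√1511/1511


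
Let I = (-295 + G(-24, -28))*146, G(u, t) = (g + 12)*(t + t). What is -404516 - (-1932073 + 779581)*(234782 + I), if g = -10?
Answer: 202100592604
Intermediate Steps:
G(u, t) = 4*t (G(u, t) = (-10 + 12)*(t + t) = 2*(2*t) = 4*t)
I = -59422 (I = (-295 + 4*(-28))*146 = (-295 - 112)*146 = -407*146 = -59422)
-404516 - (-1932073 + 779581)*(234782 + I) = -404516 - (-1932073 + 779581)*(234782 - 59422) = -404516 - (-1152492)*175360 = -404516 - 1*(-202100997120) = -404516 + 202100997120 = 202100592604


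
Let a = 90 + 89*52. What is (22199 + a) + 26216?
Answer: 53133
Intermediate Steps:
a = 4718 (a = 90 + 4628 = 4718)
(22199 + a) + 26216 = (22199 + 4718) + 26216 = 26917 + 26216 = 53133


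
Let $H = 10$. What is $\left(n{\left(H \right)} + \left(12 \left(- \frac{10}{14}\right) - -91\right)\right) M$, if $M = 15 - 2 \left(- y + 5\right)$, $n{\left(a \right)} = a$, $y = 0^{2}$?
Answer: $\frac{3235}{7} \approx 462.14$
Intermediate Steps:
$y = 0$
$M = 5$ ($M = 15 - 2 \left(\left(-1\right) 0 + 5\right) = 15 - 2 \left(0 + 5\right) = 15 - 10 = 5$)
$\left(n{\left(H \right)} + \left(12 \left(- \frac{10}{14}\right) - -91\right)\right) M = \left(10 + \left(12 \left(- \frac{10}{14}\right) - -91\right)\right) 5 = \left(10 + \left(12 \left(\left(-10\right) \frac{1}{14}\right) + 91\right)\right) 5 = \left(10 + \left(12 \left(- \frac{5}{7}\right) + 91\right)\right) 5 = \left(10 + \left(- \frac{60}{7} + 91\right)\right) 5 = \left(10 + \frac{577}{7}\right) 5 = \frac{647}{7} \cdot 5 = \frac{3235}{7}$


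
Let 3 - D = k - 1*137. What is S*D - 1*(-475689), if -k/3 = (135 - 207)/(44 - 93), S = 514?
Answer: 26945825/49 ≈ 5.4992e+5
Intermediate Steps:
k = -216/49 (k = -3*(135 - 207)/(44 - 93) = -(-216)/(-49) = -(-216)*(-1)/49 = -3*72/49 = -216/49 ≈ -4.4082)
D = 7076/49 (D = 3 - (-216/49 - 1*137) = 3 - (-216/49 - 137) = 3 - 1*(-6929/49) = 3 + 6929/49 = 7076/49 ≈ 144.41)
S*D - 1*(-475689) = 514*(7076/49) - 1*(-475689) = 3637064/49 + 475689 = 26945825/49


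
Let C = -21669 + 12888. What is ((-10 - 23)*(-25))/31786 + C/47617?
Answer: -239828841/1513553962 ≈ -0.15845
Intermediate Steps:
C = -8781
((-10 - 23)*(-25))/31786 + C/47617 = ((-10 - 23)*(-25))/31786 - 8781/47617 = -33*(-25)*(1/31786) - 8781*1/47617 = 825*(1/31786) - 8781/47617 = 825/31786 - 8781/47617 = -239828841/1513553962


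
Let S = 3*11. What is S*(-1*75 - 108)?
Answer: -6039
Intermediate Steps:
S = 33
S*(-1*75 - 108) = 33*(-1*75 - 108) = 33*(-75 - 108) = 33*(-183) = -6039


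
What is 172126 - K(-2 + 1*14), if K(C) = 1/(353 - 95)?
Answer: 44408507/258 ≈ 1.7213e+5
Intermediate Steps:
K(C) = 1/258
172126 - K(-2 + 1*14) = 172126 - 1*1/258 = 172126 - 1/258 = 44408507/258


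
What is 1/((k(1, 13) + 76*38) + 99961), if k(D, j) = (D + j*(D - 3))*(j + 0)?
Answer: 1/102524 ≈ 9.7538e-6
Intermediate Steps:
k(D, j) = j*(D + j*(-3 + D)) (k(D, j) = (D + j*(-3 + D))*j = j*(D + j*(-3 + D)))
1/((k(1, 13) + 76*38) + 99961) = 1/((13*(1 - 3*13 + 1*13) + 76*38) + 99961) = 1/((13*(1 - 39 + 13) + 2888) + 99961) = 1/((13*(-25) + 2888) + 99961) = 1/((-325 + 2888) + 99961) = 1/(2563 + 99961) = 1/102524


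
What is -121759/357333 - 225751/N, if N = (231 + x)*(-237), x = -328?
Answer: -9274155526/912747593 ≈ -10.161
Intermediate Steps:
N = 22989 (N = (231 - 328)*(-237) = -97*(-237) = 22989)
-121759/357333 - 225751/N = -121759/357333 - 225751/22989 = -9274155526/912747593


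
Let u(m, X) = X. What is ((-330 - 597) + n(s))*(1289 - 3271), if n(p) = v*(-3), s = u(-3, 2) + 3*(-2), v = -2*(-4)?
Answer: 1884882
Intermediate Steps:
v = 8
s = -4 (s = 2 + 3*(-2) = 2 - 6 = -4)
n(p) = -24 (n(p) = 8*(-3) = -24)
((-330 - 597) + n(s))*(1289 - 3271) = ((-330 - 597) - 24)*(1289 - 3271) = (-927 - 24)*(-1982) = -951*(-1982) = 1884882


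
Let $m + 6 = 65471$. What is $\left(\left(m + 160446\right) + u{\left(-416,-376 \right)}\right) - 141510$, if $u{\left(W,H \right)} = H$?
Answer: $84025$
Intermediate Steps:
$m = 65465$ ($m = -6 + 65471 = 65465$)
$\left(\left(m + 160446\right) + u{\left(-416,-376 \right)}\right) - 141510 = \left(\left(65465 + 160446\right) - 376\right) - 141510 = \left(225911 - 376\right) - 141510 = 225535 - 141510 = 84025$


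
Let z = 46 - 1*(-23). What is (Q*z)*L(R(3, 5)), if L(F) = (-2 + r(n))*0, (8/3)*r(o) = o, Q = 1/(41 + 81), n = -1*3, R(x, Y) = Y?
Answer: 0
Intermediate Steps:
n = -3
Q = 1/122 ≈ 0.0081967
r(o) = 3*o/8
L(F) = 0 (L(F) = (-2 + (3/8)*(-3))*0 = (-2 - 9/8)*0 = -25/8*0 = 0)
z = 69 (z = 46 + 23 = 69)
(Q*z)*L(R(3, 5)) = ((1/122)*69)*0 = (69/122)*0 = 0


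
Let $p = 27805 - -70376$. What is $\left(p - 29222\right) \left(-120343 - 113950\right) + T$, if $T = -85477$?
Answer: $-16156696464$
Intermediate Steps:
$p = 98181$ ($p = 27805 + 70376 = 98181$)
$\left(p - 29222\right) \left(-120343 - 113950\right) + T = \left(98181 - 29222\right) \left(-120343 - 113950\right) - 85477 = 68959 \left(-234293\right) - 85477 = -16156610987 - 85477 = -16156696464$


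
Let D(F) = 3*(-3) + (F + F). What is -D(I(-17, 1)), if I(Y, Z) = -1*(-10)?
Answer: -11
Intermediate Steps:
I(Y, Z) = 10
D(F) = -9 + 2*F
-D(I(-17, 1)) = -(-9 + 2*10) = -(-9 + 20) = -1*11 = -11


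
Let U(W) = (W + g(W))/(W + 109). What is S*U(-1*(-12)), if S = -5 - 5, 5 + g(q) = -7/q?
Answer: -35/66 ≈ -0.53030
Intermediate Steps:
g(q) = -5 - 7/q
S = -10
U(W) = (-5 + W - 7/W)/(109 + W) (U(W) = (W + (-5 - 7/W))/(W + 109) = (-5 + W - 7/W)/(109 + W))
S*U(-1*(-12)) = -10*(-7 - (-1*(-12))*(5 - (-1)*(-12)))/(((-1*(-12)))*(109 - 1*(-12))) = -10*(-7 - 1*12*(5 - 1*12))/(12*(109 + 12)) = -5*(-7 - 1*12*(5 - 12))/(6*121) = -5*(-7 - 1*12*(-7))/(6*121) = -5*(-7 + 84)/(6*121) = -5*77/(6*121) = -10*7/132 = -35/66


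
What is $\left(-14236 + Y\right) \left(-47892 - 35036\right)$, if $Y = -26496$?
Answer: $3377823296$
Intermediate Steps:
$\left(-14236 + Y\right) \left(-47892 - 35036\right) = \left(-14236 - 26496\right) \left(-47892 - 35036\right) = \left(-40732\right) \left(-82928\right) = 3377823296$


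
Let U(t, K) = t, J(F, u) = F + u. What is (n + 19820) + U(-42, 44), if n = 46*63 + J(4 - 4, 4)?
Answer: 22680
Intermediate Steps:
n = 2902 (n = 46*63 + ((4 - 4) + 4) = 2898 + (0 + 4) = 2898 + 4 = 2902)
(n + 19820) + U(-42, 44) = (2902 + 19820) - 42 = 22722 - 42 = 22680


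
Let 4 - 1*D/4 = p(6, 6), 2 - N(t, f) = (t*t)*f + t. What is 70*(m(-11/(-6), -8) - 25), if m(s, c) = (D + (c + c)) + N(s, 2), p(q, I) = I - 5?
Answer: -22400/9 ≈ -2488.9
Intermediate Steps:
p(q, I) = -5 + I
N(t, f) = 2 - t - f*t**2 (N(t, f) = 2 - ((t*t)*f + t) = 2 - (t**2*f + t) = 2 - (f*t**2 + t) = 2 - (t + f*t**2) = 2 + (-t - f*t**2) = 2 - t - f*t**2)
D = 12 (D = 16 - 4*(-5 + 6) = 16 - 4*1 = 16 - 4 = 12)
m(s, c) = 14 - s - 2*s**2 + 2*c (m(s, c) = (12 + (c + c)) + (2 - s - 1*2*s**2) = (12 + 2*c) + (2 - s - 2*s**2) = 14 - s - 2*s**2 + 2*c)
70*(m(-11/(-6), -8) - 25) = 70*((14 - (-11)/(-6) - 2*(-11/(-6))**2 + 2*(-8)) - 25) = 70*((14 - (-11)*(-1)/6 - 2*(-11*(-1/6))**2 - 16) - 25) = 70*((14 - 1*11/6 - 2*(11/6)**2 - 16) - 25) = 70*((14 - 11/6 - 2*121/36 - 16) - 25) = 70*((14 - 11/6 - 121/18 - 16) - 25) = 70*(-95/9 - 25) = 70*(-320/9) = -22400/9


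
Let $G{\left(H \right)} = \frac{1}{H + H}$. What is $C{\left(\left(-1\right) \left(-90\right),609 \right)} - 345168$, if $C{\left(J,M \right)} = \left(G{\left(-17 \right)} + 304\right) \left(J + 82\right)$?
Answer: $- \frac{4979046}{17} \approx -2.9289 \cdot 10^{5}$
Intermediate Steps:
$G{\left(H \right)} = \frac{1}{2 H}$
$C{\left(J,M \right)} = \frac{423735}{17} + \frac{10335 J}{34}$ ($C{\left(J,M \right)} = \left(\frac{1}{2 \left(-17\right)} + 304\right) \left(J + 82\right) = \left(\frac{1}{2} \left(- \frac{1}{17}\right) + 304\right) \left(82 + J\right) = \left(- \frac{1}{34} + 304\right) \left(82 + J\right) = \frac{10335 \left(82 + J\right)}{34} = \frac{423735}{17} + \frac{10335 J}{34}$)
$C{\left(\left(-1\right) \left(-90\right),609 \right)} - 345168 = \left(\frac{423735}{17} + \frac{10335 \left(\left(-1\right) \left(-90\right)\right)}{34}\right) - 345168 = \left(\frac{423735}{17} + \frac{10335}{34} \cdot 90\right) - 345168 = \left(\frac{423735}{17} + \frac{465075}{17}\right) - 345168 = \frac{888810}{17} - 345168 = - \frac{4979046}{17}$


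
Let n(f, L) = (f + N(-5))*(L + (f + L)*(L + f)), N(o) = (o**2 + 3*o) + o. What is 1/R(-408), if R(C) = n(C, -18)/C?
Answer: 4/716937 ≈ 5.5793e-6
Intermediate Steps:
N(o) = o**2 + 4*o
n(f, L) = (5 + f)*(L + (L + f)**2) (n(f, L) = (f - 5*(4 - 5))*(L + (f + L)*(L + f)) = (f - 5*(-1))*(L + (L + f)*(L + f)) = (f + 5)*(L + (L + f)**2) = (5 + f)*(L + (L + f)**2))
R(C) = (-90 - 18*C + 5*(-18 + C)**2 + C*(-18 + C)**2)/C (R(C) = (5*(-18) + 5*(-18 + C)**2 - 18*C + C*(-18 + C)**2)/C = (-90 + 5*(-18 + C)**2 - 18*C + C*(-18 + C)**2)/C = (-90 - 18*C + 5*(-18 + C)**2 + C*(-18 + C)**2)/C)
1/R(-408) = 1/(126 + (-408)**2 - 31*(-408) + 1530/(-408)) = 1/(126 + 166464 + 12648 + 1530*(-1/408)) = 1/(126 + 166464 + 12648 - 15/4) = 1/(716937/4) = 4/716937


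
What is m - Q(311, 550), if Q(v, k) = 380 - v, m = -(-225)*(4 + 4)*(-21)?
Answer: -37869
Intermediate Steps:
m = -37800 (m = -(-225)*8*(-21) = -45*(-40)*(-21) = 1800*(-21) = -37800)
m - Q(311, 550) = -37800 - (380 - 1*311) = -37800 - (380 - 311) = -37800 - 1*69 = -37800 - 69 = -37869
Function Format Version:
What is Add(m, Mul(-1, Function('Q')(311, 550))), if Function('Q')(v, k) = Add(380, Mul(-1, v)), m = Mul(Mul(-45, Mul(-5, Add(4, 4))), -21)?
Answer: -37869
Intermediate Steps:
m = -37800 (m = Mul(Mul(-45, Mul(-5, 8)), -21) = Mul(Mul(-45, -40), -21) = Mul(1800, -21) = -37800)
Add(m, Mul(-1, Function('Q')(311, 550))) = Add(-37800, Mul(-1, Add(380, Mul(-1, 311)))) = Add(-37800, Mul(-1, Add(380, -311))) = Add(-37800, Mul(-1, 69)) = Add(-37800, -69) = -37869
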